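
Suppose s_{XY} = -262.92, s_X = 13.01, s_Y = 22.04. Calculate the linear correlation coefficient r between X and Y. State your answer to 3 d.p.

-0.917

r = Cov(X,Y) / (s_X · s_Y) = -262.92 / (13.01 × 22.04)
  = -262.92 / 286.7404 ≈ -0.917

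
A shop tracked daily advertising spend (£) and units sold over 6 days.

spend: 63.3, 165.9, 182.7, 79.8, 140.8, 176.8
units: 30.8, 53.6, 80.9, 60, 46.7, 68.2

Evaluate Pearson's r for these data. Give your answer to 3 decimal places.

0.707

n = 6, Σx = 809.3, Σy = 340.2, Σx² = 122359.91, Σy² = 20798.54, Σxy = 49043.43
nΣxy − ΣxΣy = 294260.58 − 275323.86 = 18936.72
nΣx² − (Σx)² = 734159.46 − 654966.49 = 79192.97; nΣy² − (Σy)² = 124791.24 − 115736.04 = 9055.2
r = 18936.72 / √(79192.97 × 9055.2) = 18936.72 / 26778.8757 ≈ 0.707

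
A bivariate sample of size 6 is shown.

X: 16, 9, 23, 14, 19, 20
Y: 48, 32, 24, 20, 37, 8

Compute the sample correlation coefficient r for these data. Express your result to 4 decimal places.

-0.2709

n = 6, ΣX = 101, ΣY = 169, ΣX² = 1823, ΣY² = 5737, ΣXY = 2751
nΣXY − ΣXΣY = 16506 − 17069 = -563
nΣX² − (ΣX)² = 10938 − 10201 = 737; nΣY² − (ΣY)² = 34422 − 28561 = 5861
r = -563 / √(737 × 5861) = -563 / 2078.3544 ≈ -0.2709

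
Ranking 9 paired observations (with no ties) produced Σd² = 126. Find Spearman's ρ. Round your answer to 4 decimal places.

ρ = 1 − 6Σd² / [n(n²−1)] = 1 − 6×126 / (9×80)
  = 1 − 756/720 = 1 − 1.05000 ≈ -0.0500

-0.0500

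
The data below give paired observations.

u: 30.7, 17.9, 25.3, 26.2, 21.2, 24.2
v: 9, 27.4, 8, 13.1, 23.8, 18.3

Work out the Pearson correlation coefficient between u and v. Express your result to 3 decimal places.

n = 6, Σu = 145.5, Σv = 99.6, Σu² = 3624.51, Σv² = 1968.7, Σuv = 2259.8
nΣuv − ΣuΣv = 13558.8 − 14491.8 = -933
nΣu² − (Σu)² = 21747.06 − 21170.25 = 576.81; nΣv² − (Σv)² = 11812.2 − 9920.16 = 1892.04
r = -933 / √(576.81 × 1892.04) = -933 / 1044.6758 ≈ -0.893

-0.893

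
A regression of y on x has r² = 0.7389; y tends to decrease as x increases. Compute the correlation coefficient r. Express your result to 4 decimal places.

-0.8596

|r| = √0.7389 = 0.8596
The association is negative, so r = −0.8596.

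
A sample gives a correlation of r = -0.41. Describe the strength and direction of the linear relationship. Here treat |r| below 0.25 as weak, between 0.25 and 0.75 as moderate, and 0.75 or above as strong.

moderate negative

r = -0.41 < 0 so the relationship is negative.
|r| = 0.41, which falls in the moderate range.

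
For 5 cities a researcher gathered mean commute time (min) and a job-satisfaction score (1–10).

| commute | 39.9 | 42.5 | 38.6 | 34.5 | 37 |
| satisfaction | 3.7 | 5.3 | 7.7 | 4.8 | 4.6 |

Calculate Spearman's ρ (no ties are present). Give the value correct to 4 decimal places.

Rank commute: 4, 5, 3, 1, 2
Rank satisfaction: 1, 4, 5, 3, 2
d = rank(commute) − rank(satisfaction): 3, 1, -2, -2, 0; Σd² = 18
ρ = 1 − 6Σd² / [n(n²−1)] = 1 − 6×18 / (5×24) = 1 − 108/120 ≈ 0.1000

0.1000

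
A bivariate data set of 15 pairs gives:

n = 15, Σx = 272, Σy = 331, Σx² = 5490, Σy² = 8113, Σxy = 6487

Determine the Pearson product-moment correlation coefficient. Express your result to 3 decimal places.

r = (nΣxy − ΣxΣy) / √[(nΣx² − (Σx)²)(nΣy² − (Σy)²)]
Numerator: 15×6487 − 272×331 = 7273
Denominator: √[(82350 − 73984)(121695 − 109561)] = √[8366 × 12134] = 10075.3682
r = 7273 / 10075.3682 ≈ 0.722

0.722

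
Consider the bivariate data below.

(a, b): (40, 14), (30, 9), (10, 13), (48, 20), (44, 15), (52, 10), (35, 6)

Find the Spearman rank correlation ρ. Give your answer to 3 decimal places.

0.429

Rank a: 4, 2, 1, 6, 5, 7, 3
Rank b: 5, 2, 4, 7, 6, 3, 1
d = rank(a) − rank(b): -1, 0, -3, -1, -1, 4, 2; Σd² = 32
ρ = 1 − 6Σd² / [n(n²−1)] = 1 − 6×32 / (7×48) = 1 − 192/336 ≈ 0.429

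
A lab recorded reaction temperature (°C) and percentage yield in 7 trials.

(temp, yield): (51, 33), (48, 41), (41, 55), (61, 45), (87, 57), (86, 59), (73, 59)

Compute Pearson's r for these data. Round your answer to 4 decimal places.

n = 7, Σx = 447, Σy = 349, Σx² = 30601, Σy² = 18031, Σxy = 22991
nΣxy − ΣxΣy = 160937 − 156003 = 4934
nΣx² − (Σx)² = 214207 − 199809 = 14398; nΣy² − (Σy)² = 126217 − 121801 = 4416
r = 4934 / √(14398 × 4416) = 4934 / 7973.8051 ≈ 0.6188

0.6188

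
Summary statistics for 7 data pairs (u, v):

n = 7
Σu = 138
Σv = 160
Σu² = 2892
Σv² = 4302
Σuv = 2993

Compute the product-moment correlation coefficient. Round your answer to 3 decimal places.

-0.485

r = (nΣuv − ΣuΣv) / √[(nΣu² − (Σu)²)(nΣv² − (Σv)²)]
Numerator: 7×2993 − 138×160 = -1129
Denominator: √[(20244 − 19044)(30114 − 25600)] = √[1200 × 4514] = 2327.4020
r = -1129 / 2327.4020 ≈ -0.485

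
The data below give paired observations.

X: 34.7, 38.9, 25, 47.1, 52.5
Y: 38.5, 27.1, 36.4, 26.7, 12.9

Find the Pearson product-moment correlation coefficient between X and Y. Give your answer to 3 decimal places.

-0.869

n = 5, ΣX = 198.2, ΣY = 141.6, ΣX² = 8316.96, ΣY² = 4420.92, ΣXY = 5234.96
nΣXY − ΣXΣY = 26174.8 − 28065.12 = -1890.32
nΣX² − (ΣX)² = 41584.8 − 39283.24 = 2301.56; nΣY² − (ΣY)² = 22104.6 − 20050.56 = 2054.04
r = -1890.32 / √(2301.56 × 2054.04) = -1890.32 / 2174.2806 ≈ -0.869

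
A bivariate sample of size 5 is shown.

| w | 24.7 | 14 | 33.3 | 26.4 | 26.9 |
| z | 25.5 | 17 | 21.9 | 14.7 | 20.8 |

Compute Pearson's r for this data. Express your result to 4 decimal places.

n = 5, Σw = 125.3, Σz = 99.9, Σw² = 3335.55, Σz² = 2067.59, Σwz = 2544.72
nΣwz − ΣwΣz = 12723.6 − 12517.47 = 206.13
nΣw² − (Σw)² = 16677.75 − 15700.09 = 977.66; nΣz² − (Σz)² = 10337.95 − 9980.01 = 357.94
r = 206.13 / √(977.66 × 357.94) = 206.13 / 591.5603 ≈ 0.3485

0.3485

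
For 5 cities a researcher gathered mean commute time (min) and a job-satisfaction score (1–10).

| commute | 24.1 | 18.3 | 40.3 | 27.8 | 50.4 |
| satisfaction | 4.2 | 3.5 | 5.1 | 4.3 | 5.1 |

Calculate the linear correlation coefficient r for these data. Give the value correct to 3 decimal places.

0.938

n = 5, Σx = 160.9, Σy = 22.2, Σx² = 5852.79, Σy² = 100.4, Σxy = 747.38
nΣxy − ΣxΣy = 3736.9 − 3571.98 = 164.92
nΣx² − (Σx)² = 29263.95 − 25888.81 = 3375.14; nΣy² − (Σy)² = 502 − 492.84 = 9.16
r = 164.92 / √(3375.14 × 9.16) = 164.92 / 175.8303 ≈ 0.938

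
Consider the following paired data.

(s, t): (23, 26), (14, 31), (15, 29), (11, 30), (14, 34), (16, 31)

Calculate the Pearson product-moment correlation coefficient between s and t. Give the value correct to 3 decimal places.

-0.685

n = 6, Σs = 93, Σt = 181, Σs² = 1523, Σt² = 5495, Σst = 2769
nΣst − ΣsΣt = 16614 − 16833 = -219
nΣs² − (Σs)² = 9138 − 8649 = 489; nΣt² − (Σt)² = 32970 − 32761 = 209
r = -219 / √(489 × 209) = -219 / 319.6889 ≈ -0.685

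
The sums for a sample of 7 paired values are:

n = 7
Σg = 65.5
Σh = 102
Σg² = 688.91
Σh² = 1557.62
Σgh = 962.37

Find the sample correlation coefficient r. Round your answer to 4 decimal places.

r = (nΣgh − ΣgΣh) / √[(nΣg² − (Σg)²)(nΣh² − (Σh)²)]
Numerator: 7×962.37 − 65.5×102 = 55.59
Denominator: √[(4822.37 − 4290.25)(10903.34 − 10404)] = √[532.12 × 499.34] = 515.4695
r = 55.59 / 515.4695 ≈ 0.1078

0.1078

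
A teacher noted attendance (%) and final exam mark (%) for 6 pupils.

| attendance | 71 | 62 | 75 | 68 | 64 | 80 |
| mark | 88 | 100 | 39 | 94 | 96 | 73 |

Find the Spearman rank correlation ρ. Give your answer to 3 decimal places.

-0.943

Rank attendance: 4, 1, 5, 3, 2, 6
Rank mark: 3, 6, 1, 4, 5, 2
d = rank(attendance) − rank(mark): 1, -5, 4, -1, -3, 4; Σd² = 68
ρ = 1 − 6Σd² / [n(n²−1)] = 1 − 6×68 / (6×35) = 1 − 408/210 ≈ -0.943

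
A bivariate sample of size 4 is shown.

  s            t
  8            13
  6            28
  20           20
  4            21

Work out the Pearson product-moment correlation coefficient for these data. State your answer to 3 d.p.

n = 4, Σs = 38, Σt = 82, Σs² = 516, Σt² = 1794, Σst = 756
nΣst − ΣsΣt = 3024 − 3116 = -92
nΣs² − (Σs)² = 2064 − 1444 = 620; nΣt² − (Σt)² = 7176 − 6724 = 452
r = -92 / √(620 × 452) = -92 / 529.3770 ≈ -0.174

-0.174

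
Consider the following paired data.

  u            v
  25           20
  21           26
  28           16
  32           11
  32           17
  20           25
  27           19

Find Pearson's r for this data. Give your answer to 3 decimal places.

-0.924

n = 7, Σu = 185, Σv = 134, Σu² = 5027, Σv² = 2728, Σuv = 3403
nΣuv − ΣuΣv = 23821 − 24790 = -969
nΣu² − (Σu)² = 35189 − 34225 = 964; nΣv² − (Σv)² = 19096 − 17956 = 1140
r = -969 / √(964 × 1140) = -969 / 1048.3129 ≈ -0.924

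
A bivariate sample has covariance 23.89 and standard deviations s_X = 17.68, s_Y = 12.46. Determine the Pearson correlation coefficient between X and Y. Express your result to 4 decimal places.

r = Cov(X,Y) / (s_X · s_Y) = 23.89 / (17.68 × 12.46)
  = 23.89 / 220.2928 ≈ 0.1084

0.1084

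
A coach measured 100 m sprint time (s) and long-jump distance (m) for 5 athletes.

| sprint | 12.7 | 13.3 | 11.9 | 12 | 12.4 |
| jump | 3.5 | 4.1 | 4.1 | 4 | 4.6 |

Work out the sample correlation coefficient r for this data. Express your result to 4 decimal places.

n = 5, Σx = 62.3, Σy = 20.3, Σx² = 777.55, Σy² = 83.03, Σxy = 252.81
nΣxy − ΣxΣy = 1264.05 − 1264.69 = -0.64
nΣx² − (Σx)² = 3887.75 − 3881.29 = 6.46; nΣy² − (Σy)² = 415.15 − 412.09 = 3.06
r = -0.64 / √(6.46 × 3.06) = -0.64 / 4.4461 ≈ -0.1439

-0.1439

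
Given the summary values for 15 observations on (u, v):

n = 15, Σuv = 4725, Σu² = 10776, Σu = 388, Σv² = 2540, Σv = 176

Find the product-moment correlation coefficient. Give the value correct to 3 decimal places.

0.291

r = (nΣuv − ΣuΣv) / √[(nΣu² − (Σu)²)(nΣv² − (Σv)²)]
Numerator: 15×4725 − 388×176 = 2587
Denominator: √[(161640 − 150544)(38100 − 30976)] = √[11096 × 7124] = 8890.8888
r = 2587 / 8890.8888 ≈ 0.291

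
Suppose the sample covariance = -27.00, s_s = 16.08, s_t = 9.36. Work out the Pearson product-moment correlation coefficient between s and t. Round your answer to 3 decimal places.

r = Cov(s,t) / (s_s · s_t) = -27.00 / (16.08 × 9.36)
  = -27.00 / 150.5088 ≈ -0.179

-0.179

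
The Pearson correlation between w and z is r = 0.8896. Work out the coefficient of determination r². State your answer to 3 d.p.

0.791

r² = (0.8896)² = 0.791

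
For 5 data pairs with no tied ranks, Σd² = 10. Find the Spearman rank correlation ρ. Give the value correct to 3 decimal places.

0.500

ρ = 1 − 6Σd² / [n(n²−1)] = 1 − 6×10 / (5×24)
  = 1 − 60/120 = 1 − 0.5000 ≈ 0.500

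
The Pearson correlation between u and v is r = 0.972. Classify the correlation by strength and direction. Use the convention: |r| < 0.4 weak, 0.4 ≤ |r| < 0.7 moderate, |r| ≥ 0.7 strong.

strong positive

r = 0.972 > 0 so the relationship is positive.
|r| = 0.972, which falls in the strong range.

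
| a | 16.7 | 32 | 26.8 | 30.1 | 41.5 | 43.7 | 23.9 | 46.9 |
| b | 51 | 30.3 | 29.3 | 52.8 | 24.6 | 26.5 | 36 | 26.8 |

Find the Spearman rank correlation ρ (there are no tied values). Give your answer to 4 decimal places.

Rank a: 1, 5, 3, 4, 6, 7, 2, 8
Rank b: 7, 5, 4, 8, 1, 2, 6, 3
d = rank(a) − rank(b): -6, 0, -1, -4, 5, 5, -4, 5; Σd² = 144
ρ = 1 − 6Σd² / [n(n²−1)] = 1 − 6×144 / (8×63) = 1 − 864/504 ≈ -0.7143

-0.7143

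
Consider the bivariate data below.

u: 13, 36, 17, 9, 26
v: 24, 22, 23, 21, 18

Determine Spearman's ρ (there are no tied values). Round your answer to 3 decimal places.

Rank u: 2, 5, 3, 1, 4
Rank v: 5, 3, 4, 2, 1
d = rank(u) − rank(v): -3, 2, -1, -1, 3; Σd² = 24
ρ = 1 − 6Σd² / [n(n²−1)] = 1 − 6×24 / (5×24) = 1 − 144/120 ≈ -0.200

-0.200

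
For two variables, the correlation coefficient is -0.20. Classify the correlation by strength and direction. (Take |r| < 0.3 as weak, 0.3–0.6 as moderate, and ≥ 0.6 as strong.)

r = -0.20 < 0 so the relationship is negative.
|r| = 0.20, which falls in the weak range.

weak negative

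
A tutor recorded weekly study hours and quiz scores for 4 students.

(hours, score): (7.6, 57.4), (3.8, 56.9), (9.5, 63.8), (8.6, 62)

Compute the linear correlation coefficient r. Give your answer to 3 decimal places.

n = 4, Σx = 29.5, Σy = 240.1, Σx² = 236.41, Σy² = 14446.81, Σxy = 1791.76
nΣxy − ΣxΣy = 7167.04 − 7082.95 = 84.09
nΣx² − (Σx)² = 945.64 − 870.25 = 75.39; nΣy² − (Σy)² = 57787.24 − 57648.01 = 139.23
r = 84.09 / √(75.39 × 139.23) = 84.09 / 102.4527 ≈ 0.821

0.821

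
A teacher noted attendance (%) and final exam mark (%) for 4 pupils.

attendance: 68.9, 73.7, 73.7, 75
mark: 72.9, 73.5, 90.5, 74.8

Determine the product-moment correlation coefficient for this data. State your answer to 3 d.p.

0.295

n = 4, Σx = 291.3, Σy = 311.7, Σx² = 21235.59, Σy² = 24501.95, Σxy = 22719.61
nΣxy − ΣxΣy = 90878.44 − 90798.21 = 80.23
nΣx² − (Σx)² = 84942.36 − 84855.69 = 86.67; nΣy² − (Σy)² = 98007.8 − 97156.89 = 850.91
r = 80.23 / √(86.67 × 850.91) = 80.23 / 271.5665 ≈ 0.295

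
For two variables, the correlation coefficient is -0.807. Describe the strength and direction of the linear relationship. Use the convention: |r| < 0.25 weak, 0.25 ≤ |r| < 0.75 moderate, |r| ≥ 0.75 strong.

strong negative

r = -0.807 < 0 so the relationship is negative.
|r| = 0.807, which falls in the strong range.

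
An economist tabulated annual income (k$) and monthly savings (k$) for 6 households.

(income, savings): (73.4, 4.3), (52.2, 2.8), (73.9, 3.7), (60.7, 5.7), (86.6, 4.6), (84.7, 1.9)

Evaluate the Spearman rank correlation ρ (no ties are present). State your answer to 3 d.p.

Rank income: 3, 1, 4, 2, 6, 5
Rank savings: 4, 2, 3, 6, 5, 1
d = rank(income) − rank(savings): -1, -1, 1, -4, 1, 4; Σd² = 36
ρ = 1 − 6Σd² / [n(n²−1)] = 1 − 6×36 / (6×35) = 1 − 216/210 ≈ -0.029

-0.029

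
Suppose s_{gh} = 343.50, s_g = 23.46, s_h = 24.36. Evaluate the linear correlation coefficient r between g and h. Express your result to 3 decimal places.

0.601

r = Cov(g,h) / (s_g · s_h) = 343.50 / (23.46 × 24.36)
  = 343.50 / 571.4856 ≈ 0.601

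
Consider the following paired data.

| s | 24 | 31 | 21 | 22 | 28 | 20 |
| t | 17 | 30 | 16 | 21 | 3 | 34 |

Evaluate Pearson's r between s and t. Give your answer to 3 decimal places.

n = 6, Σs = 146, Σt = 121, Σs² = 3646, Σt² = 3051, Σst = 2900
nΣst − ΣsΣt = 17400 − 17666 = -266
nΣs² − (Σs)² = 21876 − 21316 = 560; nΣt² − (Σt)² = 18306 − 14641 = 3665
r = -266 / √(560 × 3665) = -266 / 1432.6200 ≈ -0.186

-0.186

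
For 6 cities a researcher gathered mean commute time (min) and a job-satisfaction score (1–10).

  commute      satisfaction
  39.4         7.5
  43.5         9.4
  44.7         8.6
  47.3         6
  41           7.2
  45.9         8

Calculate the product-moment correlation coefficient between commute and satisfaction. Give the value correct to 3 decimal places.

-0.151

n = 6, Σx = 261.8, Σy = 46.7, Σx² = 11467.8, Σy² = 370.41, Σxy = 2035.02
nΣxy − ΣxΣy = 12210.12 − 12226.06 = -15.94
nΣx² − (Σx)² = 68806.8 − 68539.24 = 267.56; nΣy² − (Σy)² = 2222.46 − 2180.89 = 41.57
r = -15.94 / √(267.56 × 41.57) = -15.94 / 105.4631 ≈ -0.151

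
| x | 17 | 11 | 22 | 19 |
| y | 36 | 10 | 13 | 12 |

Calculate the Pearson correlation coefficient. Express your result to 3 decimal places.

n = 4, Σx = 69, Σy = 71, Σx² = 1255, Σy² = 1709, Σxy = 1236
nΣxy − ΣxΣy = 4944 − 4899 = 45
nΣx² − (Σx)² = 5020 − 4761 = 259; nΣy² − (Σy)² = 6836 − 5041 = 1795
r = 45 / √(259 × 1795) = 45 / 681.8394 ≈ 0.066

0.066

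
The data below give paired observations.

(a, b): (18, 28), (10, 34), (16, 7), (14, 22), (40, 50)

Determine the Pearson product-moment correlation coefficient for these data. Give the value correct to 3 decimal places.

n = 5, Σa = 98, Σb = 141, Σa² = 2476, Σb² = 4973, Σab = 3264
nΣab − ΣaΣb = 16320 − 13818 = 2502
nΣa² − (Σa)² = 12380 − 9604 = 2776; nΣb² − (Σb)² = 24865 − 19881 = 4984
r = 2502 / √(2776 × 4984) = 2502 / 3719.6215 ≈ 0.673

0.673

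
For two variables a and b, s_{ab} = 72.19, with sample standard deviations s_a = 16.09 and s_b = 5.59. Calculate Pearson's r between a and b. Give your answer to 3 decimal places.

0.803

r = Cov(a,b) / (s_a · s_b) = 72.19 / (16.09 × 5.59)
  = 72.19 / 89.9431 ≈ 0.803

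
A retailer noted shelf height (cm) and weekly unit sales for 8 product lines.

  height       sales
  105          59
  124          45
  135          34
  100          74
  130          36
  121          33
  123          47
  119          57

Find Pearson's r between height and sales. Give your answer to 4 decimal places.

-0.8849

n = 8, Σx = 957, Σy = 385, Σx² = 115457, Σy² = 19981, Σxy = 45002
nΣxy − ΣxΣy = 360016 − 368445 = -8429
nΣx² − (Σx)² = 923656 − 915849 = 7807; nΣy² − (Σy)² = 159848 − 148225 = 11623
r = -8429 / √(7807 × 11623) = -8429 / 9525.7945 ≈ -0.8849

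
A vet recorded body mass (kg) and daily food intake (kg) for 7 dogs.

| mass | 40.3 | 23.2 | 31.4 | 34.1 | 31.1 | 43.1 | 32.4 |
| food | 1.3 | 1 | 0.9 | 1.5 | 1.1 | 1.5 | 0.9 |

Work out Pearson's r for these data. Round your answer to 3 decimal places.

n = 7, Σx = 235.6, Σy = 8.2, Σx² = 8185.68, Σy² = 10.02, Σxy = 283.02
nΣxy − ΣxΣy = 1981.14 − 1931.92 = 49.22
nΣx² − (Σx)² = 57299.76 − 55507.36 = 1792.4; nΣy² − (Σy)² = 70.14 − 67.24 = 2.9
r = 49.22 / √(1792.4 × 2.9) = 49.22 / 72.0969 ≈ 0.683

0.683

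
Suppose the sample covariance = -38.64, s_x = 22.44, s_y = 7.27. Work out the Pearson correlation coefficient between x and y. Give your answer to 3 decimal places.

-0.237

r = Cov(x,y) / (s_x · s_y) = -38.64 / (22.44 × 7.27)
  = -38.64 / 163.1388 ≈ -0.237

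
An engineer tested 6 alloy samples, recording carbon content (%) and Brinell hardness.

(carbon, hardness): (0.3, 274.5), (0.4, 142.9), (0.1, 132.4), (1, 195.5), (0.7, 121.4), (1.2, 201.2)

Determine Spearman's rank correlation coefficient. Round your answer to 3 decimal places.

Rank carbon: 2, 3, 1, 5, 4, 6
Rank hardness: 6, 3, 2, 4, 1, 5
d = rank(carbon) − rank(hardness): -4, 0, -1, 1, 3, 1; Σd² = 28
ρ = 1 − 6Σd² / [n(n²−1)] = 1 − 6×28 / (6×35) = 1 − 168/210 ≈ 0.200

0.200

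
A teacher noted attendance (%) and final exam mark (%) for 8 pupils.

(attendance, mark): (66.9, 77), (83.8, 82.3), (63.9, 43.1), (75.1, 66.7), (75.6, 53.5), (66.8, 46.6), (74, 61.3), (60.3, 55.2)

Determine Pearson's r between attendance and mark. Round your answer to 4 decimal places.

0.5975

n = 8, Σx = 566.4, Σy = 485.7, Σx² = 40510.96, Σy² = 30847.33, Σxy = 34833.54
nΣxy − ΣxΣy = 278668.32 − 275100.48 = 3567.84
nΣx² − (Σx)² = 324087.68 − 320808.96 = 3278.72; nΣy² − (Σy)² = 246778.64 − 235904.49 = 10874.15
r = 3567.84 / √(3278.72 × 10874.15) = 3567.84 / 5971.0379 ≈ 0.5975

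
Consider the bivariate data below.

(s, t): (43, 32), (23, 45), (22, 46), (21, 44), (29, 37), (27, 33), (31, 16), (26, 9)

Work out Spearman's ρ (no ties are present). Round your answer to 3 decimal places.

-0.643

Rank s: 8, 3, 2, 1, 6, 5, 7, 4
Rank t: 3, 7, 8, 6, 5, 4, 2, 1
d = rank(s) − rank(t): 5, -4, -6, -5, 1, 1, 5, 3; Σd² = 138
ρ = 1 − 6Σd² / [n(n²−1)] = 1 − 6×138 / (8×63) = 1 − 828/504 ≈ -0.643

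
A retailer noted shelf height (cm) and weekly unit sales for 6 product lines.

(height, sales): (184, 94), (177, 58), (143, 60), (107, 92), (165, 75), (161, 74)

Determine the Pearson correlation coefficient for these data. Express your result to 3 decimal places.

n = 6, Σx = 937, Σy = 453, Σx² = 150229, Σy² = 35365, Σxy = 70275
nΣxy − ΣxΣy = 421650 − 424461 = -2811
nΣx² − (Σx)² = 901374 − 877969 = 23405; nΣy² − (Σy)² = 212190 − 205209 = 6981
r = -2811 / √(23405 × 6981) = -2811 / 12782.4217 ≈ -0.220

-0.220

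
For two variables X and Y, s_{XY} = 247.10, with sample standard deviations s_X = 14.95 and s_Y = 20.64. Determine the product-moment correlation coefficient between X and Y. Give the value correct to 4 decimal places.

0.8008

r = Cov(X,Y) / (s_X · s_Y) = 247.10 / (14.95 × 20.64)
  = 247.10 / 308.5680 ≈ 0.8008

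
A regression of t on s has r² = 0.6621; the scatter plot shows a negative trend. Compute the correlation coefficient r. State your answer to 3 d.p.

|r| = √0.6621 = 0.814
The association is negative, so r = −0.814.

-0.814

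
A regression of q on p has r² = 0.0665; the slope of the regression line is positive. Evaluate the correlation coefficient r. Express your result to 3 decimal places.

0.258

|r| = √0.0665 = 0.258
The association is positive, so r = 0.258.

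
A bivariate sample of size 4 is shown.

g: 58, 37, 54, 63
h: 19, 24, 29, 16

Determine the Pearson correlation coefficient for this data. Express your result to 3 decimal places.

n = 4, Σg = 212, Σh = 88, Σg² = 11618, Σh² = 2034, Σgh = 4564
nΣgh − ΣgΣh = 18256 − 18656 = -400
nΣg² − (Σg)² = 46472 − 44944 = 1528; nΣh² − (Σh)² = 8136 − 7744 = 392
r = -400 / √(1528 × 392) = -400 / 773.9354 ≈ -0.517

-0.517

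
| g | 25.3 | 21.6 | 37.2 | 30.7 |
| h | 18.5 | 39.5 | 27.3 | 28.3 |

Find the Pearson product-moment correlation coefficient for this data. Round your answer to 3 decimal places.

n = 4, Σg = 114.8, Σh = 113.6, Σg² = 3432.98, Σh² = 3448.68, Σgh = 3205.62
nΣgh − ΣgΣh = 12822.48 − 13041.28 = -218.8
nΣg² − (Σg)² = 13731.92 − 13179.04 = 552.88; nΣh² − (Σh)² = 13794.72 − 12904.96 = 889.76
r = -218.8 / √(552.88 × 889.76) = -218.8 / 701.3776 ≈ -0.312

-0.312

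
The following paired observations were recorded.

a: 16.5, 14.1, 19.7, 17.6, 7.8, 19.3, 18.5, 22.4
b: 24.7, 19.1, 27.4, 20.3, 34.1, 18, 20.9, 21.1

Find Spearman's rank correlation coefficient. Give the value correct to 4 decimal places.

Rank a: 3, 2, 7, 4, 1, 6, 5, 8
Rank b: 6, 2, 7, 3, 8, 1, 4, 5
d = rank(a) − rank(b): -3, 0, 0, 1, -7, 5, 1, 3; Σd² = 94
ρ = 1 − 6Σd² / [n(n²−1)] = 1 − 6×94 / (8×63) = 1 − 564/504 ≈ -0.1190

-0.1190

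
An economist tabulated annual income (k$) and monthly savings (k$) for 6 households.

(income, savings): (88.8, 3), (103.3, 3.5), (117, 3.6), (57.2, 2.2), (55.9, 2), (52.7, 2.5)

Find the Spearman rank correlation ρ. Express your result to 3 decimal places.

0.829

Rank income: 4, 5, 6, 3, 2, 1
Rank savings: 4, 5, 6, 2, 1, 3
d = rank(income) − rank(savings): 0, 0, 0, 1, 1, -2; Σd² = 6
ρ = 1 − 6Σd² / [n(n²−1)] = 1 − 6×6 / (6×35) = 1 − 36/210 ≈ 0.829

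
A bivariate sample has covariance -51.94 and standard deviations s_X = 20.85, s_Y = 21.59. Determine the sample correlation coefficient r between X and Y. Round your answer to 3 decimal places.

-0.115

r = Cov(X,Y) / (s_X · s_Y) = -51.94 / (20.85 × 21.59)
  = -51.94 / 450.1515 ≈ -0.115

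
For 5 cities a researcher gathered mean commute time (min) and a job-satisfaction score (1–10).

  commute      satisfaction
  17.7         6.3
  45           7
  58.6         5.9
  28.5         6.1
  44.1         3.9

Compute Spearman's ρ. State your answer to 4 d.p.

-0.2000

Rank commute: 1, 4, 5, 2, 3
Rank satisfaction: 4, 5, 2, 3, 1
d = rank(commute) − rank(satisfaction): -3, -1, 3, -1, 2; Σd² = 24
ρ = 1 − 6Σd² / [n(n²−1)] = 1 − 6×24 / (5×24) = 1 − 144/120 ≈ -0.2000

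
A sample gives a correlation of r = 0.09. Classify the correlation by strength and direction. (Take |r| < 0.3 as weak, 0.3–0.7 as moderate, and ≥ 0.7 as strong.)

r = 0.09 > 0 so the relationship is positive.
|r| = 0.09, which falls in the weak range.

weak positive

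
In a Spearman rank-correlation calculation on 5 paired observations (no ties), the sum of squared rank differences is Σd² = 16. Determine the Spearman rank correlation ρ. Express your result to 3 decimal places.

ρ = 1 − 6Σd² / [n(n²−1)] = 1 − 6×16 / (5×24)
  = 1 − 96/120 = 1 − 0.8000 ≈ 0.200

0.200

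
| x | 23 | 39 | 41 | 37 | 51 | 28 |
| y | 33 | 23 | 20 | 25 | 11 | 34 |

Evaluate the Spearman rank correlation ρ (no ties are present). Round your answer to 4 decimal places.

Rank x: 1, 4, 5, 3, 6, 2
Rank y: 5, 3, 2, 4, 1, 6
d = rank(x) − rank(y): -4, 1, 3, -1, 5, -4; Σd² = 68
ρ = 1 − 6Σd² / [n(n²−1)] = 1 − 6×68 / (6×35) = 1 − 408/210 ≈ -0.9429

-0.9429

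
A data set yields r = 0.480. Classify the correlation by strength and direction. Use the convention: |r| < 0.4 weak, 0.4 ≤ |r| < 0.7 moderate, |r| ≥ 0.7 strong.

r = 0.480 > 0 so the relationship is positive.
|r| = 0.480, which falls in the moderate range.

moderate positive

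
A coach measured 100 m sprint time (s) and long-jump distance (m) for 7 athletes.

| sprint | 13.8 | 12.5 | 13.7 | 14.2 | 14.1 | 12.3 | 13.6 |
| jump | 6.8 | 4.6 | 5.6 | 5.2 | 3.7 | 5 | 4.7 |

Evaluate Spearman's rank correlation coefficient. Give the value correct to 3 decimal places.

Rank sprint: 5, 2, 4, 7, 6, 1, 3
Rank jump: 7, 2, 6, 5, 1, 4, 3
d = rank(sprint) − rank(jump): -2, 0, -2, 2, 5, -3, 0; Σd² = 46
ρ = 1 − 6Σd² / [n(n²−1)] = 1 − 6×46 / (7×48) = 1 − 276/336 ≈ 0.179

0.179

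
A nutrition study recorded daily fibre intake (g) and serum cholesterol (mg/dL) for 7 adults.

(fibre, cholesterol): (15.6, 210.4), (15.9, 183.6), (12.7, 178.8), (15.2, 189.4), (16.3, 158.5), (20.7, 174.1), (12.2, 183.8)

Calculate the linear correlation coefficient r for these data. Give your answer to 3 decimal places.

n = 7, Σx = 108.6, Σy = 1278.6, Σx² = 1731.52, Σy² = 235034.42, Σxy = 19780.9
nΣxy − ΣxΣy = 138466.3 − 138855.96 = -389.66
nΣx² − (Σx)² = 12120.64 − 11793.96 = 326.68; nΣy² − (Σy)² = 1645240.94 − 1634817.96 = 10422.98
r = -389.66 / √(326.68 × 10422.98) = -389.66 / 1845.2585 ≈ -0.211

-0.211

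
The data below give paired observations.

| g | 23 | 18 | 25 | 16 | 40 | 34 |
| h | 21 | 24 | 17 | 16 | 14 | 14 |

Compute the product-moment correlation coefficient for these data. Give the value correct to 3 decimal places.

-0.660

n = 6, Σg = 156, Σh = 106, Σg² = 4490, Σh² = 1954, Σgh = 2632
nΣgh − ΣgΣh = 15792 − 16536 = -744
nΣg² − (Σg)² = 26940 − 24336 = 2604; nΣh² − (Σh)² = 11724 − 11236 = 488
r = -744 / √(2604 × 488) = -744 / 1127.2764 ≈ -0.660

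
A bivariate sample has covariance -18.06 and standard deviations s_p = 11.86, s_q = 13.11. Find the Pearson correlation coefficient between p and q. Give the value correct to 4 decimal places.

-0.1162

r = Cov(p,q) / (s_p · s_q) = -18.06 / (11.86 × 13.11)
  = -18.06 / 155.4846 ≈ -0.1162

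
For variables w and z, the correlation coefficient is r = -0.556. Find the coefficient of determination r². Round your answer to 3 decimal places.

r² = (-0.556)² = 0.309

0.309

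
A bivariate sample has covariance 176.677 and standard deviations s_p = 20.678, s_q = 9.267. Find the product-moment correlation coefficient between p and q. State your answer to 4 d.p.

0.9220

r = Cov(p,q) / (s_p · s_q) = 176.677 / (20.678 × 9.267)
  = 176.677 / 191.6230 ≈ 0.9220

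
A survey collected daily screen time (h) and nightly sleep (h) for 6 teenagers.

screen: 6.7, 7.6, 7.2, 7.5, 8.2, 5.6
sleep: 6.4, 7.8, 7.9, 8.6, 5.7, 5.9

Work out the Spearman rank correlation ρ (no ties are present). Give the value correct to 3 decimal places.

Rank screen: 2, 5, 3, 4, 6, 1
Rank sleep: 3, 4, 5, 6, 1, 2
d = rank(screen) − rank(sleep): -1, 1, -2, -2, 5, -1; Σd² = 36
ρ = 1 − 6Σd² / [n(n²−1)] = 1 − 6×36 / (6×35) = 1 − 216/210 ≈ -0.029

-0.029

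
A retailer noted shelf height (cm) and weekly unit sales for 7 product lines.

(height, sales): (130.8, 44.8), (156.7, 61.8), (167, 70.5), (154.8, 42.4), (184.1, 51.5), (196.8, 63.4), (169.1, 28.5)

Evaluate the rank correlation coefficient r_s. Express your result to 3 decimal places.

Rank height: 1, 3, 4, 2, 6, 7, 5
Rank sales: 3, 5, 7, 2, 4, 6, 1
d = rank(height) − rank(sales): -2, -2, -3, 0, 2, 1, 4; Σd² = 38
ρ = 1 − 6Σd² / [n(n²−1)] = 1 − 6×38 / (7×48) = 1 − 228/336 ≈ 0.321

0.321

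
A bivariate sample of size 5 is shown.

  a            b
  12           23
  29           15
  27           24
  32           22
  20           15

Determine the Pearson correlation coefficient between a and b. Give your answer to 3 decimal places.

-0.091

n = 5, Σa = 120, Σb = 99, Σa² = 3138, Σb² = 2039, Σab = 2363
nΣab − ΣaΣb = 11815 − 11880 = -65
nΣa² − (Σa)² = 15690 − 14400 = 1290; nΣb² − (Σb)² = 10195 − 9801 = 394
r = -65 / √(1290 × 394) = -65 / 712.9236 ≈ -0.091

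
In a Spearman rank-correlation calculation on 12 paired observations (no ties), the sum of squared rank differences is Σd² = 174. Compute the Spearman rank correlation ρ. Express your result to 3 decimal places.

ρ = 1 − 6Σd² / [n(n²−1)] = 1 − 6×174 / (12×143)
  = 1 − 1044/1716 = 1 − 0.6084 ≈ 0.392

0.392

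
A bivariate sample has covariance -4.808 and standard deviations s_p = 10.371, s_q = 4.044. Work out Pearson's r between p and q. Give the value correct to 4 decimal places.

r = Cov(p,q) / (s_p · s_q) = -4.808 / (10.371 × 4.044)
  = -4.808 / 41.9403 ≈ -0.1146

-0.1146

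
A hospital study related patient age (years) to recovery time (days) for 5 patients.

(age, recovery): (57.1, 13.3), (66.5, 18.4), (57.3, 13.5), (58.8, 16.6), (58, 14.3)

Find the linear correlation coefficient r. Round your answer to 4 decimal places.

n = 5, Σx = 297.7, Σy = 76.1, Σx² = 17787.39, Σy² = 1177.75, Σxy = 4562.06
nΣxy − ΣxΣy = 22810.3 − 22654.97 = 155.33
nΣx² − (Σx)² = 88936.95 − 88625.29 = 311.66; nΣy² − (Σy)² = 5888.75 − 5791.21 = 97.54
r = 155.33 / √(311.66 × 97.54) = 155.33 / 174.3540 ≈ 0.8909

0.8909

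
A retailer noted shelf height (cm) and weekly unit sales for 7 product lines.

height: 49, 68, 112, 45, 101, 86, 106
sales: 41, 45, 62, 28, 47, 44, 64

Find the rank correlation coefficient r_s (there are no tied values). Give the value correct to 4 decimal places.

0.9286

Rank height: 2, 3, 7, 1, 5, 4, 6
Rank sales: 2, 4, 6, 1, 5, 3, 7
d = rank(height) − rank(sales): 0, -1, 1, 0, 0, 1, -1; Σd² = 4
ρ = 1 − 6Σd² / [n(n²−1)] = 1 − 6×4 / (7×48) = 1 − 24/336 ≈ 0.9286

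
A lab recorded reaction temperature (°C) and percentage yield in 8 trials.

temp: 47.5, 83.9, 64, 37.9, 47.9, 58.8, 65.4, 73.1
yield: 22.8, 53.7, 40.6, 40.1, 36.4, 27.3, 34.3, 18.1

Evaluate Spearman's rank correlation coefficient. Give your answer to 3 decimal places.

0.119

Rank temp: 2, 8, 5, 1, 3, 4, 6, 7
Rank yield: 2, 8, 7, 6, 5, 3, 4, 1
d = rank(temp) − rank(yield): 0, 0, -2, -5, -2, 1, 2, 6; Σd² = 74
ρ = 1 − 6Σd² / [n(n²−1)] = 1 − 6×74 / (8×63) = 1 − 444/504 ≈ 0.119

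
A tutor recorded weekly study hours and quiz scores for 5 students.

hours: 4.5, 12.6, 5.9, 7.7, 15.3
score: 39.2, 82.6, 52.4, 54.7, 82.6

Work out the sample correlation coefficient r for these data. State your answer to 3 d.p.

n = 5, Σx = 46, Σy = 311.5, Σx² = 507.2, Σy² = 20920.01, Σxy = 3211.29
nΣxy − ΣxΣy = 16056.45 − 14329 = 1727.45
nΣx² − (Σx)² = 2536 − 2116 = 420; nΣy² − (Σy)² = 104600.05 − 97032.25 = 7567.8
r = 1727.45 / √(420 × 7567.8) = 1727.45 / 1782.8281 ≈ 0.969

0.969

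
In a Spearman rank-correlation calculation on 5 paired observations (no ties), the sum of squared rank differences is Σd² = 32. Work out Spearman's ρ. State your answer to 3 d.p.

ρ = 1 − 6Σd² / [n(n²−1)] = 1 − 6×32 / (5×24)
  = 1 − 192/120 = 1 − 1.6000 ≈ -0.600

-0.600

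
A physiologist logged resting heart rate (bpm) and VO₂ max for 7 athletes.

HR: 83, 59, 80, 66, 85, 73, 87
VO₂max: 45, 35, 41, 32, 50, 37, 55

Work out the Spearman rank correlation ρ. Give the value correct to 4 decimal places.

0.9643

Rank HR: 5, 1, 4, 2, 6, 3, 7
Rank VO₂max: 5, 2, 4, 1, 6, 3, 7
d = rank(HR) − rank(VO₂max): 0, -1, 0, 1, 0, 0, 0; Σd² = 2
ρ = 1 − 6Σd² / [n(n²−1)] = 1 − 6×2 / (7×48) = 1 − 12/336 ≈ 0.9643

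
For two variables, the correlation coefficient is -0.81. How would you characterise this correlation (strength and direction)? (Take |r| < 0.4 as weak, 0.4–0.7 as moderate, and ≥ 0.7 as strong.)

strong negative

r = -0.81 < 0 so the relationship is negative.
|r| = 0.81, which falls in the strong range.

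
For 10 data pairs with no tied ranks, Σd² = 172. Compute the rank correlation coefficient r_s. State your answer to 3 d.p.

ρ = 1 − 6Σd² / [n(n²−1)] = 1 − 6×172 / (10×99)
  = 1 − 1032/990 = 1 − 1.0424 ≈ -0.042

-0.042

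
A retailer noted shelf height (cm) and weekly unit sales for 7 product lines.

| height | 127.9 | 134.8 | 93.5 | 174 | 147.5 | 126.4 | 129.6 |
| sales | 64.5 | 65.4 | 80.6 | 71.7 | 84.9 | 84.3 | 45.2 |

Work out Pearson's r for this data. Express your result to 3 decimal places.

n = 7, Σx = 933.7, Σy = 496.6, Σx² = 128077.07, Σy² = 36432.2, Σxy = 66113.56
nΣxy − ΣxΣy = 462794.92 − 463675.42 = -880.5
nΣx² − (Σx)² = 896539.49 − 871795.69 = 24743.8; nΣy² − (Σy)² = 255025.4 − 246611.56 = 8413.84
r = -880.5 / √(24743.8 × 8413.84) = -880.5 / 14428.8036 ≈ -0.061

-0.061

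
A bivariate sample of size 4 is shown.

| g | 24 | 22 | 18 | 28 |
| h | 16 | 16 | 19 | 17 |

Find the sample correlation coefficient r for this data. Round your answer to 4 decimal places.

-0.5661

n = 4, Σg = 92, Σh = 68, Σg² = 2168, Σh² = 1162, Σgh = 1554
nΣgh − ΣgΣh = 6216 − 6256 = -40
nΣg² − (Σg)² = 8672 − 8464 = 208; nΣh² − (Σh)² = 4648 − 4624 = 24
r = -40 / √(208 × 24) = -40 / 70.6541 ≈ -0.5661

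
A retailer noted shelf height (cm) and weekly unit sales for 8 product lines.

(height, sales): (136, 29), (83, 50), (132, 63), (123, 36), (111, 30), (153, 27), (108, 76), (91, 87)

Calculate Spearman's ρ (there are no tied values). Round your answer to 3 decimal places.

-0.714

Rank height: 7, 1, 6, 5, 4, 8, 3, 2
Rank sales: 2, 5, 6, 4, 3, 1, 7, 8
d = rank(height) − rank(sales): 5, -4, 0, 1, 1, 7, -4, -6; Σd² = 144
ρ = 1 − 6Σd² / [n(n²−1)] = 1 − 6×144 / (8×63) = 1 − 864/504 ≈ -0.714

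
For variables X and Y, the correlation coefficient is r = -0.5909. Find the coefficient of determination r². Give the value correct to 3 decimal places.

r² = (-0.5909)² = 0.349

0.349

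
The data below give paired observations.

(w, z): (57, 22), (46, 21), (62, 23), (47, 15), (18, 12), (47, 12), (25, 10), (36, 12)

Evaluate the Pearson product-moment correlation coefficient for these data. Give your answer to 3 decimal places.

n = 8, Σw = 338, Σz = 127, Σw² = 15872, Σz² = 2211, Σwz = 5813
nΣwz − ΣwΣz = 46504 − 42926 = 3578
nΣw² − (Σw)² = 126976 − 114244 = 12732; nΣz² − (Σz)² = 17688 − 16129 = 1559
r = 3578 / √(12732 × 1559) = 3578 / 4455.2428 ≈ 0.803

0.803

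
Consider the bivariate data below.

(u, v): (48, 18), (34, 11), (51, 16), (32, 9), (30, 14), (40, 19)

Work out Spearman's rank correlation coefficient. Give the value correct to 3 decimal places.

0.600

Rank u: 5, 3, 6, 2, 1, 4
Rank v: 5, 2, 4, 1, 3, 6
d = rank(u) − rank(v): 0, 1, 2, 1, -2, -2; Σd² = 14
ρ = 1 − 6Σd² / [n(n²−1)] = 1 − 6×14 / (6×35) = 1 − 84/210 ≈ 0.600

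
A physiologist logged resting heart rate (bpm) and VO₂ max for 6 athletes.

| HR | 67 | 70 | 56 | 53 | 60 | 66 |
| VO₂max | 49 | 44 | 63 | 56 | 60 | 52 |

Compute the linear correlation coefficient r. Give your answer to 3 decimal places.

-0.829

n = 6, Σx = 372, Σy = 324, Σx² = 23290, Σy² = 17746, Σxy = 19891
nΣxy − ΣxΣy = 119346 − 120528 = -1182
nΣx² − (Σx)² = 139740 − 138384 = 1356; nΣy² − (Σy)² = 106476 − 104976 = 1500
r = -1182 / √(1356 × 1500) = -1182 / 1426.1837 ≈ -0.829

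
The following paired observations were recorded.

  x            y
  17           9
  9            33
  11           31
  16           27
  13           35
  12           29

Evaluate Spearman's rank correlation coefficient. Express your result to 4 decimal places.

Rank x: 6, 1, 2, 5, 4, 3
Rank y: 1, 5, 4, 2, 6, 3
d = rank(x) − rank(y): 5, -4, -2, 3, -2, 0; Σd² = 58
ρ = 1 − 6Σd² / [n(n²−1)] = 1 − 6×58 / (6×35) = 1 − 348/210 ≈ -0.6571

-0.6571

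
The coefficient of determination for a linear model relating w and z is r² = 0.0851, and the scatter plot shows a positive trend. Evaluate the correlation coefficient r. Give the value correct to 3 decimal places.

|r| = √0.0851 = 0.292
The association is positive, so r = 0.292.

0.292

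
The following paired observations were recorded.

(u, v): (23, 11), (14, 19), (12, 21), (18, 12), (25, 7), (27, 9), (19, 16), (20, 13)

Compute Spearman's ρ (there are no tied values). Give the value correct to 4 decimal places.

Rank u: 6, 2, 1, 3, 7, 8, 4, 5
Rank v: 3, 7, 8, 4, 1, 2, 6, 5
d = rank(u) − rank(v): 3, -5, -7, -1, 6, 6, -2, 0; Σd² = 160
ρ = 1 − 6Σd² / [n(n²−1)] = 1 − 6×160 / (8×63) = 1 − 960/504 ≈ -0.9048

-0.9048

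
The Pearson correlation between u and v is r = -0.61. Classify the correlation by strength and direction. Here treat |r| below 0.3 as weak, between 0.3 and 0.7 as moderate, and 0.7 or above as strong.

r = -0.61 < 0 so the relationship is negative.
|r| = 0.61, which falls in the moderate range.

moderate negative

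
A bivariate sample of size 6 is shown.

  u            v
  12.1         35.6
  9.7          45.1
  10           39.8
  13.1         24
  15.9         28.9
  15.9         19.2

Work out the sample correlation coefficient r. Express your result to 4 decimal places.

-0.8699

n = 6, Σu = 76.7, Σv = 192.6, Σu² = 1017.73, Σv² = 6665.26, Σuv = 2345.42
nΣuv − ΣuΣv = 14072.52 − 14772.42 = -699.9
nΣu² − (Σu)² = 6106.38 − 5882.89 = 223.49; nΣv² − (Σv)² = 39991.56 − 37094.76 = 2896.8
r = -699.9 / √(223.49 × 2896.8) = -699.9 / 804.6153 ≈ -0.8699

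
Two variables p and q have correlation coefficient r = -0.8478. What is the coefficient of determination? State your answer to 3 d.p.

r² = (-0.8478)² = 0.719

0.719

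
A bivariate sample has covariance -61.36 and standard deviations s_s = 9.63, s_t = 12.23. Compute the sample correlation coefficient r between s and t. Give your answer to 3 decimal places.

r = Cov(s,t) / (s_s · s_t) = -61.36 / (9.63 × 12.23)
  = -61.36 / 117.7749 ≈ -0.521

-0.521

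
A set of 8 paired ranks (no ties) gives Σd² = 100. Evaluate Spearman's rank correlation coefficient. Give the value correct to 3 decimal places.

-0.190

ρ = 1 − 6Σd² / [n(n²−1)] = 1 − 6×100 / (8×63)
  = 1 − 600/504 = 1 − 1.1905 ≈ -0.190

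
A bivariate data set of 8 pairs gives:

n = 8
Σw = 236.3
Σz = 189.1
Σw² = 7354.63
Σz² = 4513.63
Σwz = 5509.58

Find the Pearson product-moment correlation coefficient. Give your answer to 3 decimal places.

-0.593

r = (nΣwz − ΣwΣz) / √[(nΣw² − (Σw)²)(nΣz² − (Σz)²)]
Numerator: 8×5509.58 − 236.3×189.1 = -607.69
Denominator: √[(58837.04 − 55837.69)(36109.04 − 35758.81)] = √[2999.35 × 350.23] = 1024.9207
r = -607.69 / 1024.9207 ≈ -0.593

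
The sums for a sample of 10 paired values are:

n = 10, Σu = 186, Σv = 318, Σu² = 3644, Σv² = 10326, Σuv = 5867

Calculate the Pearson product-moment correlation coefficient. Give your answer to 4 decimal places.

r = (nΣuv − ΣuΣv) / √[(nΣu² − (Σu)²)(nΣv² − (Σv)²)]
Numerator: 10×5867 − 186×318 = -478
Denominator: √[(36440 − 34596)(103260 − 101124)] = √[1844 × 2136] = 1984.6370
r = -478 / 1984.6370 ≈ -0.2409

-0.2409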